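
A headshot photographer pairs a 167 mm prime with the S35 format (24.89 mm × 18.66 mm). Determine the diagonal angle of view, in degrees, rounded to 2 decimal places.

10.64°

Sensor diagonal = √(24.89² + 18.66²) = √967.7077 ≈ 31.1080 mm.
Angle of view α = 2·arctan(d/2f) with d = 31.1080 mm and f = 167 mm.
d/2f = 0.09314; arctan(0.09314) ≈ 5.3210°, so α ≈ 10.6421°.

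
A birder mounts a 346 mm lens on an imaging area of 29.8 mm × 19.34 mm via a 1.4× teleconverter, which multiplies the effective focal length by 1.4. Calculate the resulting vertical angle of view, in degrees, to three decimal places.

2.287°

Effective focal length f = 346 × 1.4 = 484.4 mm.
α = 2·arctan(19.34 / (2 × 484.4)) = 2·arctan(0.01996) ≈ 2.2873°.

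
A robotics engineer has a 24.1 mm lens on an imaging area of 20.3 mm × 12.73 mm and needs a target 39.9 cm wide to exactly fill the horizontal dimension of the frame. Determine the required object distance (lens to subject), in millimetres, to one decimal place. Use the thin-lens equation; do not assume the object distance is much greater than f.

W: 39.9 cm = 399 mm.
Magnification m = w/W = dᵢ/dₒ; combined with 1/f = 1/dₒ + 1/dᵢ this gives dₒ = f·(1 + W/w).
dₒ = 24.1 mm × (1 + 399/20.3) = 24.1 × 20.6552 ≈ 497.790 mm.

497.8 mm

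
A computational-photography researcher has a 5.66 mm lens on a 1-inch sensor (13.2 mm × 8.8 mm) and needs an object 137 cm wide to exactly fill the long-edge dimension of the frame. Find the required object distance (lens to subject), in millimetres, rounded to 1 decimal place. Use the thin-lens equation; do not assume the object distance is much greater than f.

W: 137 cm = 1370 mm.
Magnification m = w/W = dᵢ/dₒ; combined with 1/f = 1/dₒ + 1/dᵢ this gives dₒ = f·(1 + W/w).
dₒ = 5.66 mm × (1 + 1370/13.2) = 5.66 × 104.7879 ≈ 593.099 mm.

593.1 mm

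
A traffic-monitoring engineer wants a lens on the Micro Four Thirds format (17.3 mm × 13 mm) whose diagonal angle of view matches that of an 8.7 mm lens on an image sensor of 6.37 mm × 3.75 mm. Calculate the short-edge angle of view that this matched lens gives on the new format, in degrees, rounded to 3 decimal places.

28.633°

Sensor diagonal = √(6.37² + 3.75²) = √54.6394 ≈ 7.3918 mm.
Sensor diagonal = √(17.3² + 13²) = √468.2900 ≈ 21.6400 mm.
Equal diagonal AOV ⇒ f₂ = f₁ · 21.6400/7.3918 = 8.7 × 2.92755 ≈ 25.4697 mm.
Short-edge AOV on the new format = 2·arctan(13 / (2 × 25.4697)) = 2·arctan(0.25521) ≈ 28.6332°.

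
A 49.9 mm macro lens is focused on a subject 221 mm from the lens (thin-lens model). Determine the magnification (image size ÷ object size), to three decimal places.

0.292×

Thin lens: 1/f = 1/dₒ + 1/dᵢ → 1/dᵢ = 1/49.9 − 1/221 = 0.0155152 mm⁻¹, so dᵢ ≈ 64.4530 mm.
Magnification m = dᵢ/dₒ = 64.4530/221 ≈ 0.29164.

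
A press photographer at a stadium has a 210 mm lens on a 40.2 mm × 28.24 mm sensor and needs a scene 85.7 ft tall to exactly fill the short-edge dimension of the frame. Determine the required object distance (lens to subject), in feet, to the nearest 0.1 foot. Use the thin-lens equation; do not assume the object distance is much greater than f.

W: 85.7 ft × 304.8 mm/ft = 26121.36 mm.
Magnification m = h/W = dᵢ/dₒ; combined with 1/f = 1/dₒ + 1/dᵢ this gives dₒ = f·(1 + W/h).
dₒ = 210 mm × (1 + 26121.4/28.24) = 210 × 925.9773 ≈ 194455.235 mm = 194455.235/304.8 ft = 637.977 ft.

638.0 ft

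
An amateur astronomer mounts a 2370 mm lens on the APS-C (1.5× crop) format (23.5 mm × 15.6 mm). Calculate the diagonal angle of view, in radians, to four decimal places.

Sensor diagonal = √(23.5² + 15.6²) = √795.6100 ≈ 28.2066 mm.
Angle of view α = 2·arctan(d/2f) with d = 28.2066 mm and f = 2370 mm.
d/2f = 0.00595; arctan(0.00595) ≈ 0.0060 rad, so α ≈ 0.0119 rad.

0.0119 rad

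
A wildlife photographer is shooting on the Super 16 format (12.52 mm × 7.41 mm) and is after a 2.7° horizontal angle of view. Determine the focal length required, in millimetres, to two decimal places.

265.63 mm

From α = 2·arctan(w/2f) we get f = w / (2·tan(α/2)).
With w = 12.52 mm and α/2 = 1.35°, tan(α/2) ≈ 0.02357, so f ≈ 12.52 / 0.04713 ≈ 265.6335 mm.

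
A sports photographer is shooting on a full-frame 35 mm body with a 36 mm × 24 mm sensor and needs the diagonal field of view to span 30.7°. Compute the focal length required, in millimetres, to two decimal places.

78.81 mm

Sensor diagonal = √(36² + 24²) = √1872.0000 ≈ 43.2666 mm.
From α = 2·arctan(d/2f) we get f = d / (2·tan(α/2)).
With d = 43.2666 mm and α/2 = 15.35°, tan(α/2) ≈ 0.27451, so f ≈ 43.2666 / 0.54901 ≈ 78.8078 mm.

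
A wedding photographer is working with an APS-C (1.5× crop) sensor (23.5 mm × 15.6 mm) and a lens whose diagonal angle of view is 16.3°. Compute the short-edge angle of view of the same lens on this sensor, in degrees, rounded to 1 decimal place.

9.1°

Sensor diagonal = √(23.5² + 15.6²) = √795.6100 ≈ 28.2066 mm.
From the diagonal AOV: f = 28.2066 / (2·tan(8.15°)) = 28.2066 / 0.28642 ≈ 98.4787 mm.
Short-edge AOV = 2·arctan(15.6 / (2 × 98.4787)) = 2·arctan(0.07920) ≈ 9.0573°.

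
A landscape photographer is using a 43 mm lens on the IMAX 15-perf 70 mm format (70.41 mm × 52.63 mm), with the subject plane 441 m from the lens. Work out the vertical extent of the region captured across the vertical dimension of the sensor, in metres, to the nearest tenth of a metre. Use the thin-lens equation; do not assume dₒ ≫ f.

dₒ: 441 m = 441000 mm.
Similar triangles through the lens centre give W/dₒ = h/dᵢ; with 1/f = 1/dₒ + 1/dᵢ this gives W = h·(dₒ − f)/f.
W = 52.63 mm × (441000 − 43) / 43 = 52.63 × 10254.8140 ≈ 539710.858 mm = 539.711 m.

539.7 m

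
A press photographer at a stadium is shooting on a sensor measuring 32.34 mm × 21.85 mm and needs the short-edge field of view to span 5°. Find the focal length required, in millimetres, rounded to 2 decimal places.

From α = 2·arctan(h/2f) we get f = h / (2·tan(α/2)).
With h = 21.85 mm and α/2 = 2.5°, tan(α/2) ≈ 0.04366, so f ≈ 21.85 / 0.08732 ≈ 250.2236 mm.

250.22 mm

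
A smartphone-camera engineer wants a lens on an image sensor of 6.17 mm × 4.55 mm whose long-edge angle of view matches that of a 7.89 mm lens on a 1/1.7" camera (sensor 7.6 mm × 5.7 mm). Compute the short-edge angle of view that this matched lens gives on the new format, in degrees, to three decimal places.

Equal long-edge AOV ⇒ f₂ = f₁ · 6.17/7.6 = 7.89 × 0.81184 ≈ 6.4054 mm.
Short-edge AOV on the new format = 2·arctan(4.55 / (2 × 6.4054)) = 2·arctan(0.35517) ≈ 39.1067°.

39.107°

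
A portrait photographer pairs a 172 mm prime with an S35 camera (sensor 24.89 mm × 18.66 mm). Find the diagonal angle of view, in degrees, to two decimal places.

10.33°

Sensor diagonal = √(24.89² + 18.66²) = √967.7077 ≈ 31.1080 mm.
Angle of view α = 2·arctan(d/2f) with d = 31.1080 mm and f = 172 mm.
d/2f = 0.09043; arctan(0.09043) ≈ 5.1672°, so α ≈ 10.3344°.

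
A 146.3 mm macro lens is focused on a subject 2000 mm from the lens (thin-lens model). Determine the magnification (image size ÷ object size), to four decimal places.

Thin lens: 1/f = 1/dₒ + 1/dᵢ → 1/dᵢ = 1/146.3 − 1/2000 = 0.0063353 mm⁻¹, so dᵢ ≈ 157.8465 mm.
Magnification m = dᵢ/dₒ = 157.8465/2000 ≈ 0.07892.

0.0789×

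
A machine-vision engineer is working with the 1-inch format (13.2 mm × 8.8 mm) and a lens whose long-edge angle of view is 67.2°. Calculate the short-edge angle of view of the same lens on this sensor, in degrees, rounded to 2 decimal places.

47.78°

From the long-edge AOV: f = 13.2 / (2·tan(33.6°)) = 13.2 / 1.32880 ≈ 9.9338 mm.
Short-edge AOV = 2·arctan(8.8 / (2 × 9.9338)) = 2·arctan(0.44293) ≈ 47.7802°.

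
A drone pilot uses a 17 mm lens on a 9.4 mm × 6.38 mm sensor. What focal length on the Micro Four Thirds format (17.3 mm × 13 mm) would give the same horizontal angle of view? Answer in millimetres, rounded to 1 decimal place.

31.3 mm

Equal angle of view means equal width/f ratio, so f₂ = f₁ · (width₂/width₁) = 17 × 17.3/9.4.
f₂ = 17 × 1.84043 ≈ 31.287 mm.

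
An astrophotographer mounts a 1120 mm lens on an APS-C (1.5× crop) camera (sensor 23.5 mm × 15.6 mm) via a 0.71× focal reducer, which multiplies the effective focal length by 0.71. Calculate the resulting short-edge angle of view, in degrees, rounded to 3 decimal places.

1.124°

Effective focal length f = 1120 × 0.71 = 795.2 mm.
α = 2·arctan(15.6 / (2 × 795.2)) = 2·arctan(0.00981) ≈ 1.1240°.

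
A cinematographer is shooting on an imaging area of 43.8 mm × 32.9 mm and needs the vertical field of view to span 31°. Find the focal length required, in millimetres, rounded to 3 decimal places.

From α = 2·arctan(h/2f) we get f = h / (2·tan(α/2)).
With h = 32.9 mm and α/2 = 15.5°, tan(α/2) ≈ 0.27732, so f ≈ 32.9 / 0.55465 ≈ 59.3168 mm.

59.317 mm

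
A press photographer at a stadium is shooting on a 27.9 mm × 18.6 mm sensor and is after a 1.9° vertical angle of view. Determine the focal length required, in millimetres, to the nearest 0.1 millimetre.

560.8 mm

From α = 2·arctan(h/2f) we get f = h / (2·tan(α/2)).
With h = 18.6 mm and α/2 = 0.95°, tan(α/2) ≈ 0.01658, so f ≈ 18.6 / 0.03316 ≈ 560.8441 mm.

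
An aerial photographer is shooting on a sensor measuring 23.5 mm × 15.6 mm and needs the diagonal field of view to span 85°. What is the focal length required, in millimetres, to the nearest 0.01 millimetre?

Sensor diagonal = √(23.5² + 15.6²) = √795.6100 ≈ 28.2066 mm.
From α = 2·arctan(d/2f) we get f = d / (2·tan(α/2)).
With d = 28.2066 mm and α/2 = 42.5°, tan(α/2) ≈ 0.91633, so f ≈ 28.2066 / 1.83266 ≈ 15.3910 mm.

15.39 mm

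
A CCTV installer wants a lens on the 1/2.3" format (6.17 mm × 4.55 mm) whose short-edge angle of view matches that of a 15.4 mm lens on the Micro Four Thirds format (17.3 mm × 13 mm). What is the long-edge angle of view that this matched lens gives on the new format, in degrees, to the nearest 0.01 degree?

Equal short-edge AOV ⇒ f₂ = f₁ · 4.55/13 = 15.4 × 0.35000 ≈ 5.3900 mm.
Long-edge AOV on the new format = 2·arctan(6.17 / (2 × 5.3900)) = 2·arctan(0.57236) ≈ 59.5699°.

59.57°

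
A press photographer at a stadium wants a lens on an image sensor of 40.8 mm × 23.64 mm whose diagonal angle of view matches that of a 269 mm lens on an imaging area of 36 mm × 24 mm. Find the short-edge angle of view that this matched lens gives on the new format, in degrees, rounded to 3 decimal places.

Sensor diagonal = √(36² + 24²) = √1872.0000 ≈ 43.2666 mm.
Sensor diagonal = √(40.8² + 23.64²) = √2223.4896 ≈ 47.1539 mm.
Equal diagonal AOV ⇒ f₂ = f₁ · 47.1539/43.2666 = 269 × 1.08984 ≈ 293.1682 mm.
Short-edge AOV on the new format = 2·arctan(23.64 / (2 × 293.1682)) = 2·arctan(0.04032) ≈ 4.6176°.

4.618°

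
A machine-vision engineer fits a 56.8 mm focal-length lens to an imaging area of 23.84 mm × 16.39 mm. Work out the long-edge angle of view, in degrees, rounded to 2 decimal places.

23.70°

Angle of view α = 2·arctan(w/2f) with w = 23.84 mm and f = 56.8 mm.
w/2f = 0.20986; arctan(0.20986) ≈ 11.8520°, so α ≈ 23.7041°.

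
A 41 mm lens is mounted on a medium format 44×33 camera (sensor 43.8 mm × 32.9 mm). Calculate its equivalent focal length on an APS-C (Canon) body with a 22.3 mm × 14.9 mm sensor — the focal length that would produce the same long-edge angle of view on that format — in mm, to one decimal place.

Equal angle of view means equal width/f ratio, so f₂ = f₁ · (width₂/width₁) = 41 × 22.3/43.8.
f₂ = 41 × 0.50913 ≈ 20.874 mm.

20.9 mm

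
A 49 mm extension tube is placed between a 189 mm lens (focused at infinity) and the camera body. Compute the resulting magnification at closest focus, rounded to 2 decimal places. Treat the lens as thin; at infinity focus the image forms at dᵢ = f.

0.26×

The tube moves the image plane from f to f + e, so dᵢ = 189 + 49 = 238 mm. Focus is achieved when 1/f = 1/dₒ + 1/dᵢ, giving dₒ = 1/(1/f − 1/(f+e)).
Magnification m = dᵢ/dₒ = (f+e)·(1/f − 1/(f+e)) = e/f = 49/189 ≈ 0.2593.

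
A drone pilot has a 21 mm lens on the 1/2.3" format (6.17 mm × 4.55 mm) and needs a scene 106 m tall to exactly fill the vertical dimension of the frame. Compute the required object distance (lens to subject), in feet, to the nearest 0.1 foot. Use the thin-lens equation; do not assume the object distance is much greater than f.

1605.2 ft

W: 106 m = 106000 mm.
Magnification m = h/W = dᵢ/dₒ; combined with 1/f = 1/dₒ + 1/dᵢ this gives dₒ = f·(1 + W/h).
dₒ = 21 mm × (1 + 106000/4.55) = 21 × 23297.7033 ≈ 489251.769 mm = 489251.769/304.8 ft = 1605.16 ft.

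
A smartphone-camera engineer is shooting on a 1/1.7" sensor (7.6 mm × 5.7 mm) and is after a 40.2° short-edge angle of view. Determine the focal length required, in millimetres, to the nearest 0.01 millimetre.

7.79 mm

From α = 2·arctan(h/2f) we get f = h / (2·tan(α/2)).
With h = 5.7 mm and α/2 = 20.1°, tan(α/2) ≈ 0.36595, so f ≈ 5.7 / 0.73190 ≈ 7.7880 mm.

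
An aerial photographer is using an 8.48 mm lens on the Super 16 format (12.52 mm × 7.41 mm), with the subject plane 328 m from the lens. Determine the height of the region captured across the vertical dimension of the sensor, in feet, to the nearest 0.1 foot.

940.3 ft

dₒ: 328 m = 328000 mm.
Similar triangles through the lens centre give W/dₒ = h/dᵢ; with 1/f = 1/dₒ + 1/dᵢ this gives W = h·(dₒ − f)/f.
W = 7.41 mm × (328000 − 8.48) / 8.48 = 7.41 × 38678.2453 ≈ 286605.798 mm = 286605.798/304.8 ft = 940.308 ft.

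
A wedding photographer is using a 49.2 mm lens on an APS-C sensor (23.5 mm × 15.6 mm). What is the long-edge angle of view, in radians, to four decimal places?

0.4689 rad

Angle of view α = 2·arctan(w/2f) with w = 23.5 mm and f = 49.2 mm.
w/2f = 0.23882; arctan(0.23882) ≈ 0.2344 rad, so α ≈ 0.4689 rad.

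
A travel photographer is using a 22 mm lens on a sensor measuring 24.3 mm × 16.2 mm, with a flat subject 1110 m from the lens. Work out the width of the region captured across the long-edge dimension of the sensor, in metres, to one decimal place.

1226.0 m

dₒ: 1110 m = 1.11e+06 mm.
Similar triangles through the lens centre give W/dₒ = w/dᵢ; with 1/f = 1/dₒ + 1/dᵢ this gives W = w·(dₒ − f)/f.
W = 24.3 mm × (1.11e+06 − 22) / 22 = 24.3 × 50453.5455 ≈ 1226021.155 mm = 1226.02 m.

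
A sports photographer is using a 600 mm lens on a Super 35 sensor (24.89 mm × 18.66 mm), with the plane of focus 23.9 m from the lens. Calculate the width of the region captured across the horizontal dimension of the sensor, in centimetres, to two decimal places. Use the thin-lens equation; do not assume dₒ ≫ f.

96.66 cm

dₒ: 23.9 m = 23900 mm.
Similar triangles through the lens centre give W/dₒ = w/dᵢ; with 1/f = 1/dₒ + 1/dᵢ this gives W = w·(dₒ − f)/f.
W = 24.89 mm × (23900 − 600) / 600 = 24.89 × 38.8333 ≈ 966.562 mm = 96.6562 cm.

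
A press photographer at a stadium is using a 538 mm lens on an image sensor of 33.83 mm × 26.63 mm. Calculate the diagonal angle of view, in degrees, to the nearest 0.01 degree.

4.58°

Sensor diagonal = √(33.83² + 26.63²) = √1853.6258 ≈ 43.0538 mm.
Angle of view α = 2·arctan(d/2f) with d = 43.0538 mm and f = 538 mm.
d/2f = 0.04001; arctan(0.04001) ≈ 2.2913°, so α ≈ 4.5827°.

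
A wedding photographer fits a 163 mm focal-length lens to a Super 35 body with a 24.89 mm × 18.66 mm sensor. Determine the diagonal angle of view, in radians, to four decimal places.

0.1903 rad

Sensor diagonal = √(24.89² + 18.66²) = √967.7077 ≈ 31.1080 mm.
Angle of view α = 2·arctan(d/2f) with d = 31.1080 mm and f = 163 mm.
d/2f = 0.09542; arctan(0.09542) ≈ 0.0951 rad, so α ≈ 0.1903 rad.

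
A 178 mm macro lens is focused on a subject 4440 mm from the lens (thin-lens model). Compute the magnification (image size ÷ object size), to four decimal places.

0.0418×

Thin lens: 1/f = 1/dₒ + 1/dᵢ → 1/dᵢ = 1/178 − 1/4440 = 0.0053928 mm⁻¹, so dᵢ ≈ 185.4341 mm.
Magnification m = dᵢ/dₒ = 185.4341/4440 ≈ 0.04176.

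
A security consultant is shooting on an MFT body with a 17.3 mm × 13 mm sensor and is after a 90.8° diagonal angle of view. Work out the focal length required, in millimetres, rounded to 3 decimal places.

Sensor diagonal = √(17.3² + 13²) = √468.2900 ≈ 21.6400 mm.
From α = 2·arctan(d/2f) we get f = d / (2·tan(α/2)).
With d = 21.6400 mm and α/2 = 45.4°, tan(α/2) ≈ 1.01406, so f ≈ 21.6400 / 2.02812 ≈ 10.6700 mm.

10.670 mm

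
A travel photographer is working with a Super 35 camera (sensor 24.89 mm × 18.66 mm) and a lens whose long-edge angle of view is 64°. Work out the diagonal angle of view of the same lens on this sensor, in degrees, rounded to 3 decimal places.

From the long-edge AOV: f = 24.89 / (2·tan(32°)) = 24.89 / 1.24974 ≈ 19.9162 mm.
Sensor diagonal = √(24.89² + 18.66²) = √967.7077 ≈ 31.1080 mm.
Diagonal AOV = 2·arctan(31.1080 / (2 × 19.9162)) = 2·arctan(0.78097) ≈ 75.9778°.

75.978°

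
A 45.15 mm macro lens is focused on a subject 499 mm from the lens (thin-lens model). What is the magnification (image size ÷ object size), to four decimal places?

Thin lens: 1/f = 1/dₒ + 1/dᵢ → 1/dᵢ = 1/45.15 − 1/499 = 0.0201444 mm⁻¹, so dᵢ ≈ 49.6416 mm.
Magnification m = dᵢ/dₒ = 49.6416/499 ≈ 0.09948.

0.0995×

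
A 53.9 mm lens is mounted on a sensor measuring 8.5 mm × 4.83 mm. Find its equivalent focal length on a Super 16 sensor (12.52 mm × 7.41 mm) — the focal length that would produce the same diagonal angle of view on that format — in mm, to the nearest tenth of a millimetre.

80.2 mm

Sensor diagonal = √(8.5² + 4.83²) = √95.5789 ≈ 9.7764 mm.
Sensor diagonal = √(12.52² + 7.41²) = √211.6585 ≈ 14.5485 mm.
Equal angle of view means equal diagonal/f ratio, so f₂ = f₁ · (diagonal₂/diagonal₁) = 53.9 × 14.5485/9.7764.
f₂ = 53.9 × 1.48812 ≈ 80.209 mm.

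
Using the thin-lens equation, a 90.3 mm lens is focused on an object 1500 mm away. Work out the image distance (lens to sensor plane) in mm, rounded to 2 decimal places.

96.08 mm

1/dᵢ = 1/f − 1/dₒ = 1/90.3 − 1/1500 = 0.0104075 mm⁻¹.
dᵢ = 1/0.0104075 ≈ 96.0843 mm.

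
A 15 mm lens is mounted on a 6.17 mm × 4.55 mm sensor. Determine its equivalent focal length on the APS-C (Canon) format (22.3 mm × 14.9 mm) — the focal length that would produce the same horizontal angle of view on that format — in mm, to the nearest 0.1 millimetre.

Equal angle of view means equal width/f ratio, so f₂ = f₁ · (width₂/width₁) = 15 × 22.3/6.17.
f₂ = 15 × 3.61426 ≈ 54.214 mm.

54.2 mm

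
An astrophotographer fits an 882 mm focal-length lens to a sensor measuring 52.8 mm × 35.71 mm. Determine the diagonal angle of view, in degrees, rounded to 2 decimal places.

4.14°

Sensor diagonal = √(52.8² + 35.71²) = √4063.0441 ≈ 63.7420 mm.
Angle of view α = 2·arctan(d/2f) with d = 63.7420 mm and f = 882 mm.
d/2f = 0.03613; arctan(0.03613) ≈ 2.0695°, so α ≈ 4.1390°.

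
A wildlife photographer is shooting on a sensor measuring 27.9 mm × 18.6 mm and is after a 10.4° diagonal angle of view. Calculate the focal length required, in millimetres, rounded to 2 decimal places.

Sensor diagonal = √(27.9² + 18.6²) = √1124.3700 ≈ 33.5316 mm.
From α = 2·arctan(d/2f) we get f = d / (2·tan(α/2)).
With d = 33.5316 mm and α/2 = 5.2°, tan(α/2) ≈ 0.09101, so f ≈ 33.5316 / 0.18201 ≈ 184.2253 mm.

184.23 mm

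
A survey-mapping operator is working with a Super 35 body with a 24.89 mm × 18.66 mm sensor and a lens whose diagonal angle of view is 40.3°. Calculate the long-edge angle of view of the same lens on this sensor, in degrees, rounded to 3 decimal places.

32.724°

Sensor diagonal = √(24.89² + 18.66²) = √967.7077 ≈ 31.1080 mm.
From the diagonal AOV: f = 31.1080 / (2·tan(20.15°)) = 31.1080 / 0.73388 ≈ 42.3886 mm.
Long-edge AOV = 2·arctan(24.89 / (2 × 42.3886)) = 2·arctan(0.29359) ≈ 32.7237°.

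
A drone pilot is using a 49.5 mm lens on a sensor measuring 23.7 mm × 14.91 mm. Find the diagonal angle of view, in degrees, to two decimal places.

31.58°

Sensor diagonal = √(23.7² + 14.91²) = √783.9981 ≈ 28.0000 mm.
Angle of view α = 2·arctan(d/2f) with d = 28.0000 mm and f = 49.5 mm.
d/2f = 0.28283; arctan(0.28283) ≈ 15.7924°, so α ≈ 31.5848°.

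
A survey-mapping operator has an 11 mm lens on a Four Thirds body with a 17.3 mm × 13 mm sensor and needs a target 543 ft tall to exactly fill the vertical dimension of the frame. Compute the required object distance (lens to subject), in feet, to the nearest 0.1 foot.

W: 543 ft × 304.8 mm/ft = 165506.39 mm.
Magnification m = h/W = dᵢ/dₒ; combined with 1/f = 1/dₒ + 1/dᵢ this gives dₒ = f·(1 + W/h).
dₒ = 11 mm × (1 + 165506/13) = 11 × 12732.2611 ≈ 140054.872 mm = 140054.872/304.8 ft = 459.498 ft.

459.5 ft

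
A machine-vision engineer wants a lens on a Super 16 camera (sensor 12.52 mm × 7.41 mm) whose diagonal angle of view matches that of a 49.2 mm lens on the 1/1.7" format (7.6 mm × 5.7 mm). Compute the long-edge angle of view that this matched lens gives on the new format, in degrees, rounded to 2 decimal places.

Sensor diagonal = √(7.6² + 5.7²) = √90.2500 ≈ 9.5000 mm.
Sensor diagonal = √(12.52² + 7.41²) = √211.6585 ≈ 14.5485 mm.
Equal diagonal AOV ⇒ f₂ = f₁ · 14.5485/9.5000 = 49.2 × 1.53142 ≈ 75.3459 mm.
Long-edge AOV on the new format = 2·arctan(12.52 / (2 × 75.3459)) = 2·arctan(0.08308) ≈ 9.4989°.

9.50°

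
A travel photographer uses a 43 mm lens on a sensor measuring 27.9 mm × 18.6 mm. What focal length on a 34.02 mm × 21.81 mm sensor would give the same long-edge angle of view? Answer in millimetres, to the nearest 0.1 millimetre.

52.4 mm

Equal angle of view means equal width/f ratio, so f₂ = f₁ · (width₂/width₁) = 43 × 34.02/27.9.
f₂ = 43 × 1.21935 ≈ 52.432 mm.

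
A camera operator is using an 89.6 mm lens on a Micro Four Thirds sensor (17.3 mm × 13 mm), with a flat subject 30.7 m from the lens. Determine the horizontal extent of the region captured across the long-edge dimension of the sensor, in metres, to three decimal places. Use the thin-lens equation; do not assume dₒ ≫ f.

dₒ: 30.7 m = 30700 mm.
Similar triangles through the lens centre give W/dₒ = w/dᵢ; with 1/f = 1/dₒ + 1/dᵢ this gives W = w·(dₒ − f)/f.
W = 17.3 mm × (30700 − 89.6) / 89.6 = 17.3 × 341.6339 ≈ 5910.267 mm = 5.91027 m.

5.910 m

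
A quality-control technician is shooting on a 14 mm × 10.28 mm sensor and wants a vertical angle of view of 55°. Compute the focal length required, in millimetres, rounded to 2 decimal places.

9.87 mm

From α = 2·arctan(h/2f) we get f = h / (2·tan(α/2)).
With h = 10.28 mm and α/2 = 27.5°, tan(α/2) ≈ 0.52057, so f ≈ 10.28 / 1.04113 ≈ 9.8738 mm.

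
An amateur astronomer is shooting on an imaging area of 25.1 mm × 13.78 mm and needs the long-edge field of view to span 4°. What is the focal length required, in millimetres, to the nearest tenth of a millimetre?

From α = 2·arctan(w/2f) we get f = w / (2·tan(α/2)).
With w = 25.1 mm and α/2 = 2°, tan(α/2) ≈ 0.03492, so f ≈ 25.1 / 0.06984 ≈ 359.3850 mm.

359.4 mm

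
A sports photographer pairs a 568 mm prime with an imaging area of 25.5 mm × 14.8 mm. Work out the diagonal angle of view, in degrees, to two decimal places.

Sensor diagonal = √(25.5² + 14.8²) = √869.2900 ≈ 29.4837 mm.
Angle of view α = 2·arctan(d/2f) with d = 29.4837 mm and f = 568 mm.
d/2f = 0.02595; arctan(0.02595) ≈ 1.4867°, so α ≈ 2.9734°.

2.97°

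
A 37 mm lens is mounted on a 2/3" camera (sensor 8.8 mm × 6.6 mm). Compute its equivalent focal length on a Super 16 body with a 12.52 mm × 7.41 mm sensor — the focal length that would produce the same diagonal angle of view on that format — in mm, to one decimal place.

48.9 mm

Sensor diagonal = √(8.8² + 6.6²) = √121.0000 ≈ 11.0000 mm.
Sensor diagonal = √(12.52² + 7.41²) = √211.6585 ≈ 14.5485 mm.
Equal angle of view means equal diagonal/f ratio, so f₂ = f₁ · (diagonal₂/diagonal₁) = 37 × 14.5485/11.0000.
f₂ = 37 × 1.32259 ≈ 48.936 mm.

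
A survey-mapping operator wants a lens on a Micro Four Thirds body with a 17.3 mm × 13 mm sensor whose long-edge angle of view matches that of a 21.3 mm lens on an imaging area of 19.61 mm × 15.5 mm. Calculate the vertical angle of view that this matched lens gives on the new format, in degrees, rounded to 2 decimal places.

Equal long-edge AOV ⇒ f₂ = f₁ · 17.3/19.61 = 21.3 × 0.88220 ≈ 18.7909 mm.
Vertical AOV on the new format = 2·arctan(13 / (2 × 18.7909)) = 2·arctan(0.34591) ≈ 38.1622°.

38.16°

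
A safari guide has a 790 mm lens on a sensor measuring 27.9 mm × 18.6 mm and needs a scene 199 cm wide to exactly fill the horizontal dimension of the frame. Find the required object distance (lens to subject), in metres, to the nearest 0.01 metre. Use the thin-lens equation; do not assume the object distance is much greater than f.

57.14 m

W: 199 cm = 1990 mm.
Magnification m = w/W = dᵢ/dₒ; combined with 1/f = 1/dₒ + 1/dᵢ this gives dₒ = f·(1 + W/w).
dₒ = 790 mm × (1 + 1990/27.9) = 790 × 72.3262 ≈ 57137.670 mm = 57.1377 m.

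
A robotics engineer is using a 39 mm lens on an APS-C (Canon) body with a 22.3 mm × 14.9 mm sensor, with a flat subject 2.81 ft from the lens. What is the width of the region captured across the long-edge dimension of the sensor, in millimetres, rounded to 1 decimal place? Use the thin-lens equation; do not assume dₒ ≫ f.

dₒ: 2.81 ft × 304.8 mm/ft = 856.49 mm.
Similar triangles through the lens centre give W/dₒ = w/dᵢ; with 1/f = 1/dₒ + 1/dᵢ this gives W = w·(dₒ − f)/f.
W = 22.3 mm × (856.488 − 39) / 39 = 22.3 × 20.9612 ≈ 467.435 mm.

467.4 mm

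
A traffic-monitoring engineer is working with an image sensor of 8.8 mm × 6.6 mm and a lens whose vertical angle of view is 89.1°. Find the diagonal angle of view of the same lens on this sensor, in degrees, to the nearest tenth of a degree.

From the vertical AOV: f = 6.6 / (2·tan(44.55°)) = 6.6 / 1.96883 ≈ 3.3522 mm.
Sensor diagonal = √(8.8² + 6.6²) = √121.0000 ≈ 11.0000 mm.
Diagonal AOV = 2·arctan(11.0000 / (2 × 3.3522)) = 2·arctan(1.64069) ≈ 117.2754°.

117.3°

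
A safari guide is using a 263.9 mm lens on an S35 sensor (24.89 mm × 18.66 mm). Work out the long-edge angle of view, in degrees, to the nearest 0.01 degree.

5.40°

Angle of view α = 2·arctan(w/2f) with w = 24.89 mm and f = 263.9 mm.
w/2f = 0.04716; arctan(0.04716) ≈ 2.7000°, so α ≈ 5.3999°.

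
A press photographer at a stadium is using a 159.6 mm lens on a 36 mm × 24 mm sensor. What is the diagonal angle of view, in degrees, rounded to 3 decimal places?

15.438°

Sensor diagonal = √(36² + 24²) = √1872.0000 ≈ 43.2666 mm.
Angle of view α = 2·arctan(d/2f) with d = 43.2666 mm and f = 159.6 mm.
d/2f = 0.13555; arctan(0.13555) ≈ 7.7192°, so α ≈ 15.4385°.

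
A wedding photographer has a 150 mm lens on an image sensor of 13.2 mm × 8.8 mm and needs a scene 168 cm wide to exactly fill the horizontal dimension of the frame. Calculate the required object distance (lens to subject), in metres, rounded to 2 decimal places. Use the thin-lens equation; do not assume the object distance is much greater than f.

19.24 m

W: 168 cm = 1680 mm.
Magnification m = w/W = dᵢ/dₒ; combined with 1/f = 1/dₒ + 1/dᵢ this gives dₒ = f·(1 + W/w).
dₒ = 150 mm × (1 + 1680/13.2) = 150 × 128.2727 ≈ 19240.909 mm = 19.2409 m.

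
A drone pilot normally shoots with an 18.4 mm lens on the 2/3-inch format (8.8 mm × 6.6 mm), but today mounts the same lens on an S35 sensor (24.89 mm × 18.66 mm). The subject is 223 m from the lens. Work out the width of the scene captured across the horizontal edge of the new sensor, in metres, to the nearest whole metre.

302 m

The focal length stays 18.4 mm; the relevant sensor dimension is now w = 24.89 mm. Object distance dₒ = 223 m = 223000 mm.
Thin-lens field width W = w·(dₒ − f)/f = 24.89 × (223000 − 18.4)/18.4 ≈ 301631.088 mm = 301.631 m.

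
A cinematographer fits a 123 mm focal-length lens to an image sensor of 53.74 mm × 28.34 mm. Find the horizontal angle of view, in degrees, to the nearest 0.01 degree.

24.65°

Angle of view α = 2·arctan(w/2f) with w = 53.74 mm and f = 123 mm.
w/2f = 0.21846; arctan(0.21846) ≈ 12.3230°, so α ≈ 24.6459°.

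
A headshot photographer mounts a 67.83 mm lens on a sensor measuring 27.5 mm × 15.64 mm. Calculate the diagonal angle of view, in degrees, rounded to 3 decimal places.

26.254°

Sensor diagonal = √(27.5² + 15.64²) = √1000.8596 ≈ 31.6364 mm.
Angle of view α = 2·arctan(d/2f) with d = 31.6364 mm and f = 67.83 mm.
d/2f = 0.23320; arctan(0.23320) ≈ 13.1270°, so α ≈ 26.2539°.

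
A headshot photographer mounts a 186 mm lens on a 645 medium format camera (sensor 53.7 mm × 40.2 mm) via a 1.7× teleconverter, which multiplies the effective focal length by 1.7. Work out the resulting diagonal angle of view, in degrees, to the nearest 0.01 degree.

Effective focal length f = 186 × 1.7 = 316.2 mm.
Sensor diagonal = √(53.7² + 40.2²) = √4499.7300 ≈ 67.0800 mm.
α = 2·arctan(67.080 / (2 × 316.2)) = 2·arctan(0.10607) ≈ 12.1097°.

12.11°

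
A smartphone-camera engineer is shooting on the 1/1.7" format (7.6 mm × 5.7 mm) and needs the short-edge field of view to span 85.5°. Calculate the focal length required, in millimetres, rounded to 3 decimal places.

3.083 mm

From α = 2·arctan(h/2f) we get f = h / (2·tan(α/2)).
With h = 5.7 mm and α/2 = 42.75°, tan(α/2) ≈ 0.92439, so f ≈ 5.7 / 1.84878 ≈ 3.0831 mm.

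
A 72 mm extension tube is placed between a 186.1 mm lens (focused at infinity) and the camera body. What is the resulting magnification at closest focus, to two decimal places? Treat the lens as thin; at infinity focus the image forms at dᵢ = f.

The tube moves the image plane from f to f + e, so dᵢ = 186.1 + 72 = 258.1 mm. Focus is achieved when 1/f = 1/dₒ + 1/dᵢ, giving dₒ = 1/(1/f − 1/(f+e)).
Magnification m = dᵢ/dₒ = (f+e)·(1/f − 1/(f+e)) = e/f = 72/186.1 ≈ 0.3869.

0.39×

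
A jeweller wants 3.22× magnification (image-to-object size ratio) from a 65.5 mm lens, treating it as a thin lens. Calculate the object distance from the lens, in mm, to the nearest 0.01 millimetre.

85.84 mm

With m = dᵢ/dₒ and 1/f = 1/dₒ + 1/dᵢ, substituting dᵢ = m·dₒ gives 1/f = (1 + 1/m)/dₒ, hence dₒ = f·(1 + 1/m).
dₒ = 65.5 × (1 + 1/3.22) = 65.5 × 1.31056 ≈ 85.842 mm.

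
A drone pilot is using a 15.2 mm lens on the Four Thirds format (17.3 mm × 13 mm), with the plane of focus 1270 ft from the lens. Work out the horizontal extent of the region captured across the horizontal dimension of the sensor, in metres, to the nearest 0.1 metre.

dₒ: 1270 ft × 304.8 mm/ft = 387095.99 mm.
Similar triangles through the lens centre give W/dₒ = w/dᵢ; with 1/f = 1/dₒ + 1/dᵢ this gives W = w·(dₒ − f)/f.
W = 17.3 mm × (387096 − 15.2) / 15.2 = 17.3 × 25465.8413 ≈ 440559.054 mm = 440.559 m.

440.6 m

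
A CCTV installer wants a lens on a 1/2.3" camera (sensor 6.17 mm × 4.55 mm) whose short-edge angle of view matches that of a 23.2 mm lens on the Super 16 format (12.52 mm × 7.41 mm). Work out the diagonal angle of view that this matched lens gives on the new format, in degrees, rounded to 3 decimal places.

30.120°

Equal short-edge AOV ⇒ f₂ = f₁ · 4.55/7.41 = 23.2 × 0.61404 ≈ 14.2456 mm.
Sensor diagonal = √(6.17² + 4.55²) = √58.7714 ≈ 7.6663 mm.
Diagonal AOV on the new format = 2·arctan(7.6663 / (2 × 14.2456)) = 2·arctan(0.26907) ≈ 30.1202°.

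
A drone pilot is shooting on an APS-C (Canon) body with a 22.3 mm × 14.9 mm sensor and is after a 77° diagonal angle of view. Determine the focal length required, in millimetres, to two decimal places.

Sensor diagonal = √(22.3² + 14.9²) = √719.3000 ≈ 26.8198 mm.
From α = 2·arctan(d/2f) we get f = d / (2·tan(α/2)).
With d = 26.8198 mm and α/2 = 38.5°, tan(α/2) ≈ 0.79544, so f ≈ 26.8198 / 1.59087 ≈ 16.8585 mm.

16.86 mm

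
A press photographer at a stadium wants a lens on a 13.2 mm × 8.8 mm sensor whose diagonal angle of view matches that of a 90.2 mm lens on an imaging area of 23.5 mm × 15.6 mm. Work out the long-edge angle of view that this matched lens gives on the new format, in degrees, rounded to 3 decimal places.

14.825°

Sensor diagonal = √(23.5² + 15.6²) = √795.6100 ≈ 28.2066 mm.
Sensor diagonal = √(13.2² + 8.8²) = √251.6800 ≈ 15.8644 mm.
Equal diagonal AOV ⇒ f₂ = f₁ · 15.8644/28.2066 = 90.2 × 0.56244 ≈ 50.7319 mm.
Long-edge AOV on the new format = 2·arctan(13.2 / (2 × 50.7319)) = 2·arctan(0.13010) ≈ 14.8246°.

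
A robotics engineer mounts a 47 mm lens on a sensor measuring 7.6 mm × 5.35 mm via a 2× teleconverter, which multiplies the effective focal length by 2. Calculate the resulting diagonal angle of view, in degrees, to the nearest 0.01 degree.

5.66°

Effective focal length f = 47 × 2 = 94 mm.
Sensor diagonal = √(7.6² + 5.35²) = √86.3825 ≈ 9.2942 mm.
α = 2·arctan(9.294 / (2 × 94)) = 2·arctan(0.04944) ≈ 5.6605°.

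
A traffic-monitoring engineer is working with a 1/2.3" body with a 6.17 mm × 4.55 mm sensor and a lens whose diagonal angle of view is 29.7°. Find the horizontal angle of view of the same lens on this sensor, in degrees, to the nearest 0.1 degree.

24.1°

Sensor diagonal = √(6.17² + 4.55²) = √58.7714 ≈ 7.6663 mm.
From the diagonal AOV: f = 7.6663 / (2·tan(14.85°)) = 7.6663 / 0.53029 ≈ 14.4567 mm.
Horizontal AOV = 2·arctan(6.17 / (2 × 14.4567)) = 2·arctan(0.21340) ≈ 24.0920°.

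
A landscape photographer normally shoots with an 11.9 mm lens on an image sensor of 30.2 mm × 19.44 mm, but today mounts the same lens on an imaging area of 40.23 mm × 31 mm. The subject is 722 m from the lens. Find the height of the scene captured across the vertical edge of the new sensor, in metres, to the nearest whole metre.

The focal length stays 11.9 mm; the relevant sensor dimension is now h = 31 mm. Object distance dₒ = 722 m = 722000 mm.
Thin-lens field height W = h·(dₒ − f)/f = 31 × (722000 − 11.9)/11.9 ≈ 1880809.336 mm = 1880.81 m.

1881 m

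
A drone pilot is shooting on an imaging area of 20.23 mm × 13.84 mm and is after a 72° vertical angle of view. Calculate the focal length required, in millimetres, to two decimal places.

9.52 mm

From α = 2·arctan(h/2f) we get f = h / (2·tan(α/2)).
With h = 13.84 mm and α/2 = 36°, tan(α/2) ≈ 0.72654, so f ≈ 13.84 / 1.45309 ≈ 9.5246 mm.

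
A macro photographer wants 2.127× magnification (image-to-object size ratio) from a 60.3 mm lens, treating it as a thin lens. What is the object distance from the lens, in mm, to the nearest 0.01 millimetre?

88.65 mm

With m = dᵢ/dₒ and 1/f = 1/dₒ + 1/dᵢ, substituting dᵢ = m·dₒ gives 1/f = (1 + 1/m)/dₒ, hence dₒ = f·(1 + 1/m).
dₒ = 60.3 × (1 + 1/2.127) = 60.3 × 1.47015 ≈ 88.650 mm.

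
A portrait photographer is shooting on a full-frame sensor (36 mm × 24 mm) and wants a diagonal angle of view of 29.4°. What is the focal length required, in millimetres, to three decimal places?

Sensor diagonal = √(36² + 24²) = √1872.0000 ≈ 43.2666 mm.
From α = 2·arctan(d/2f) we get f = d / (2·tan(α/2)).
With d = 43.2666 mm and α/2 = 14.7°, tan(α/2) ≈ 0.26235, so f ≈ 43.2666 / 0.52469 ≈ 82.4613 mm.

82.461 mm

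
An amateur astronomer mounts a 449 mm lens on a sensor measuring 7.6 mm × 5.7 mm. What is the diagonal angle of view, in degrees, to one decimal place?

Sensor diagonal = √(7.6² + 5.7²) = √90.2500 ≈ 9.5000 mm.
Angle of view α = 2·arctan(d/2f) with d = 9.5000 mm and f = 449 mm.
d/2f = 0.01058; arctan(0.01058) ≈ 0.6061°, so α ≈ 1.2122°.

1.2°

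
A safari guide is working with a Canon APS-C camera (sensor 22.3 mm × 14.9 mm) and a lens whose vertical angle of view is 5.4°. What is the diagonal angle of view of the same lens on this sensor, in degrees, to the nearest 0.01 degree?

9.70°

From the vertical AOV: f = 14.9 / (2·tan(2.7°)) = 14.9 / 0.09432 ≈ 157.9769 mm.
Sensor diagonal = √(22.3² + 14.9²) = √719.3000 ≈ 26.8198 mm.
Diagonal AOV = 2·arctan(26.8198 / (2 × 157.9769)) = 2·arctan(0.08489) ≈ 9.7039°.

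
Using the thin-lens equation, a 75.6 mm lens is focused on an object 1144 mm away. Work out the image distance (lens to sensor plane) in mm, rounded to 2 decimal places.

1/dᵢ = 1/f − 1/dₒ = 1/75.6 − 1/1144 = 0.0123534 mm⁻¹.
dᵢ = 1/0.0123534 ≈ 80.9495 mm.

80.95 mm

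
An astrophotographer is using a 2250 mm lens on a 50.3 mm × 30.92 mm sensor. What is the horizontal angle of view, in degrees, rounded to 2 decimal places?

Angle of view α = 2·arctan(w/2f) with w = 50.3 mm and f = 2250 mm.
w/2f = 0.01118; arctan(0.01118) ≈ 0.6404°, so α ≈ 1.2808°.

1.28°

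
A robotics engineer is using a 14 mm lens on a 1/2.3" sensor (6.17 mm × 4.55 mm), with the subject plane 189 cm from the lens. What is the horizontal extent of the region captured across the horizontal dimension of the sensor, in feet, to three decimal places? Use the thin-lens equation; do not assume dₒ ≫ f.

dₒ: 189 cm = 1890 mm.
Similar triangles through the lens centre give W/dₒ = w/dᵢ; with 1/f = 1/dₒ + 1/dᵢ this gives W = w·(dₒ − f)/f.
W = 6.17 mm × (1890 − 14) / 14 = 6.17 × 134.0000 ≈ 826.780 mm = 826.780/304.8 ft = 2.71253 ft.

2.713 ft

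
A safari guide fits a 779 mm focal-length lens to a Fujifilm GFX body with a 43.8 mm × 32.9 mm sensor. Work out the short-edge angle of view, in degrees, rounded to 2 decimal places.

Angle of view α = 2·arctan(h/2f) with h = 32.9 mm and f = 779 mm.
h/2f = 0.02112; arctan(0.02112) ≈ 1.2097°, so α ≈ 2.4194°.

2.42°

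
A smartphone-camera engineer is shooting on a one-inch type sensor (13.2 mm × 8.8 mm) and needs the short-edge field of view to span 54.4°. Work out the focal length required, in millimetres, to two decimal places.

8.56 mm

From α = 2·arctan(h/2f) we get f = h / (2·tan(α/2)).
With h = 8.8 mm and α/2 = 27.2°, tan(α/2) ≈ 0.51393, so f ≈ 8.8 / 1.02786 ≈ 8.5615 mm.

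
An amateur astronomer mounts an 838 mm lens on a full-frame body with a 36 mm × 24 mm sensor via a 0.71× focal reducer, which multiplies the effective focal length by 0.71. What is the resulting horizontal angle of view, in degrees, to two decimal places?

3.47°

Effective focal length f = 838 × 0.71 = 594.98 mm.
α = 2·arctan(36 / (2 × 594.98)) = 2·arctan(0.03025) ≈ 3.4657°.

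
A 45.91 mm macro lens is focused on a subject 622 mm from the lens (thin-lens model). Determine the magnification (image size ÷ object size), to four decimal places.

0.0797×

Thin lens: 1/f = 1/dₒ + 1/dᵢ → 1/dᵢ = 1/45.91 − 1/622 = 0.0201740 mm⁻¹, so dᵢ ≈ 49.5687 mm.
Magnification m = dᵢ/dₒ = 49.5687/622 ≈ 0.07969.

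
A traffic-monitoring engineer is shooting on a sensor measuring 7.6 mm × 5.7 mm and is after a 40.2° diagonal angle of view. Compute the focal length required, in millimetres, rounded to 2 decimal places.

Sensor diagonal = √(7.6² + 5.7²) = √90.2500 ≈ 9.5000 mm.
From α = 2·arctan(d/2f) we get f = d / (2·tan(α/2)).
With d = 9.5000 mm and α/2 = 20.1°, tan(α/2) ≈ 0.36595, so f ≈ 9.5000 / 0.73190 ≈ 12.9800 mm.

12.98 mm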